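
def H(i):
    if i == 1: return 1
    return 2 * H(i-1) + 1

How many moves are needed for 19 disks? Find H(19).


H(19) = 2 * H(18) + 1
H(18) = 2 * H(17) + 1
H(17) = 2 * H(16) + 1
H(16) = 2 * H(15) + 1
H(15) = 2 * H(14) + 1
H(14) = 2 * H(13) + 1
H(13) = 2 * H(12) + 1
H(12) = 2 * H(11) + 1
H(11) = 2 * H(10) + 1
H(10) = 2 * H(9) + 1
H(9) = 2 * H(8) + 1
H(8) = 2 * H(7) + 1
H(7) = 2 * H(6) + 1
H(6) = 2 * H(5) + 1
H(5) = 2 * H(4) + 1
H(4) = 2 * H(3) + 1
H(3) = 2 * H(2) + 1
H(2) = 2 * H(1) + 1
H(1) = 1  (base case)
H(2) = 2 * 1 + 1 = 3
H(3) = 2 * 3 + 1 = 7
H(4) = 2 * 7 + 1 = 15
H(5) = 2 * 15 + 1 = 31
H(6) = 2 * 31 + 1 = 63
H(7) = 2 * 63 + 1 = 127
H(8) = 2 * 127 + 1 = 255
H(9) = 2 * 255 + 1 = 511
H(10) = 2 * 511 + 1 = 1023
H(11) = 2 * 1023 + 1 = 2047
H(12) = 2 * 2047 + 1 = 4095
H(13) = 2 * 4095 + 1 = 8191
H(14) = 2 * 8191 + 1 = 16383
H(15) = 2 * 16383 + 1 = 32767
H(16) = 2 * 32767 + 1 = 65535
H(17) = 2 * 65535 + 1 = 131071
H(18) = 2 * 131071 + 1 = 262143
H(19) = 2 * 262143 + 1 = 524287

524287


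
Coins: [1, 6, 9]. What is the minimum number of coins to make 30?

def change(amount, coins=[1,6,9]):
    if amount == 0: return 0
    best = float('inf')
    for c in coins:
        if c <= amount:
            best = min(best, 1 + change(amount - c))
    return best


Building up with DP:
change(0) = 0
change(1) = min(1+change(0)=1+0=1) = 1
change(2) = min(1+change(1)=1+1=2) = 2
change(3) = min(1+change(2)=1+2=3) = 3
change(4) = min(1+change(3)=1+3=4) = 4
change(5) = min(1+change(4)=1+4=5) = 5
change(6) = min(1+change(5)=1+5=6, 1+change(0)=1+0=1) = 1
change(7) = min(1+change(6)=1+1=2, 1+change(1)=1+1=2) = 2
change(8) = min(1+change(7)=1+2=3, 1+change(2)=1+2=3) = 3
change(9) = min(1+change(8)=1+3=4, 1+change(3)=1+3=4, 1+change(0)=1+0=1) = 1
change(10) = min(1+change(9)=1+1=2, 1+change(4)=1+4=5, 1+change(1)=1+1=2) = 2
change(11) = min(1+change(10)=1+2=3, 1+change(5)=1+5=6, 1+change(2)=1+2=3) = 3
change(12) = min(1+change(11)=1+3=4, 1+change(6)=1+1=2, 1+change(3)=1+3=4) = 2
change(13) = min(1+change(12)=1+2=3, 1+change(7)=1+2=3, 1+change(4)=1+4=5) = 3
change(14) = min(1+change(13)=1+3=4, 1+change(8)=1+3=4, 1+change(5)=1+5=6) = 4
change(15) = min(1+change(14)=1+4=5, 1+change(9)=1+1=2, 1+change(6)=1+1=2) = 2
change(16) = min(1+change(15)=1+2=3, 1+change(10)=1+2=3, 1+change(7)=1+2=3) = 3
change(17) = min(1+change(16)=1+3=4, 1+change(11)=1+3=4, 1+change(8)=1+3=4) = 4
change(18) = min(1+change(17)=1+4=5, 1+change(12)=1+2=3, 1+change(9)=1+1=2) = 2
change(19) = min(1+change(18)=1+2=3, 1+change(13)=1+3=4, 1+change(10)=1+2=3) = 3
change(20) = min(1+change(19)=1+3=4, 1+change(14)=1+4=5, 1+change(11)=1+3=4) = 4
change(21) = min(1+change(20)=1+4=5, 1+change(15)=1+2=3, 1+change(12)=1+2=3) = 3
change(22) = min(1+change(21)=1+3=4, 1+change(16)=1+3=4, 1+change(13)=1+3=4) = 4
change(23) = min(1+change(22)=1+4=5, 1+change(17)=1+4=5, 1+change(14)=1+4=5) = 5
change(24) = min(1+change(23)=1+5=6, 1+change(18)=1+2=3, 1+change(15)=1+2=3) = 3
change(25) = min(1+change(24)=1+3=4, 1+change(19)=1+3=4, 1+change(16)=1+3=4) = 4
change(26) = min(1+change(25)=1+4=5, 1+change(20)=1+4=5, 1+change(17)=1+4=5) = 5
change(27) = min(1+change(26)=1+5=6, 1+change(21)=1+3=4, 1+change(18)=1+2=3) = 3
change(28) = min(1+change(27)=1+3=4, 1+change(22)=1+4=5, 1+change(19)=1+3=4) = 4
change(29) = min(1+change(28)=1+4=5, 1+change(23)=1+5=6, 1+change(20)=1+4=5) = 5
change(30) = min(1+change(29)=1+5=6, 1+change(24)=1+3=4, 1+change(21)=1+3=4) = 4

4


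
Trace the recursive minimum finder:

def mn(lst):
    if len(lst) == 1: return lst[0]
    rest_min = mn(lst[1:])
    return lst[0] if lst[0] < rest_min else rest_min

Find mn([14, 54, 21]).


mn([14, 54, 21]): compare 14 with mn([54, 21])
mn([54, 21]): compare 54 with mn([21])
mn([21]) = 21  (base case)
Compare 54 with 21 -> 21
Compare 14 with 21 -> 14

14


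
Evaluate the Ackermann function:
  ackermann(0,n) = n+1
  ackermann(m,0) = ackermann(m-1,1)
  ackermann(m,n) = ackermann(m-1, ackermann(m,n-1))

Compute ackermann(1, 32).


ackermann(1, 32) = ackermann(0, ackermann(1, 31))
  ackermann(1, 31) = ackermann(0, ackermann(1, 30))
    ackermann(1, 30) = ackermann(0, ackermann(1, 29))
      ackermann(1, 29) = ackermann(0, ackermann(1, 28))
        ackermann(1, 28) = ackermann(0, ackermann(1, 27))
          ackermann(1, 27) = ackermann(0, ackermann(1, 26))
          ackermann(1, 26) = ackermann(0, ackermann(1, 25))
          ackermann(1, 25) = ackermann(0, ackermann(1, 24))
          ackermann(1, 24) = ackermann(0, ackermann(1, 23))
          ackermann(1, 23) = ackermann(0, ackermann(1, 22))
          ackermann(1, 22) = ackermann(0, ackermann(1, 21))
          ackermann(1, 21) = ackermann(0, ackermann(1, 20))
          ackermann(1, 20) = ackermann(0, ackermann(1, 19))
          ackermann(1, 19) = ackermann(0, ackermann(1, 18))
          ackermann(1, 18) = ackermann(0, ackermann(1, 17))
          ackermann(1, 17) = ackermann(0, ackermann(1, 16))
          ackermann(1, 16) = ackermann(0, ackermann(1, 15))
          ackermann(1, 15) = ackermann(0, ackermann(1, 14))
          ackermann(1, 14) = ackermann(0, ackermann(1, 13))
          ackermann(1, 13) = ackermann(0, ackermann(1, 12))
          ackermann(1, 12) = ackermann(0, ackermann(1, 11))
          ackermann(1, 11) = ackermann(0, ackermann(1, 10))
          ackermann(1, 10) = ackermann(0, ackermann(1, 9))
          ackermann(1, 9) = ackermann(0, ackermann(1, 8))
          ackermann(1, 8) = ackermann(0, ackermann(1, 7))
... (trace truncated)
Result: ackermann(1, 32) = 34

34


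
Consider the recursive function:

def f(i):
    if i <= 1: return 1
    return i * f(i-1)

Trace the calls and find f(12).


f(12)
= 12 * f(11)
= 12 * 11 * f(10)
= 12 * 11 * 10 * f(9)
= 12 * 11 * 10 * 9 * f(8)
= 12 * 11 * 10 * 9 * 8 * f(7)
= 12 * 11 * 10 * 9 * 8 * 7 * f(6)
= 12 * 11 * 10 * 9 * 8 * 7 * 6 * f(5)
= 12 * 11 * 10 * 9 * 8 * 7 * 6 * 5 * f(4)
= 12 * 11 * 10 * 9 * 8 * 7 * 6 * 5 * 4 * f(3)
= 12 * 11 * 10 * 9 * 8 * 7 * 6 * 5 * 4 * 3 * f(2)
= 12 * 11 * 10 * 9 * 8 * 7 * 6 * 5 * 4 * 3 * 2 * f(1)
= 12 * 11 * 10 * 9 * 8 * 7 * 6 * 5 * 4 * 3 * 2 * 1
= 479001600

479001600


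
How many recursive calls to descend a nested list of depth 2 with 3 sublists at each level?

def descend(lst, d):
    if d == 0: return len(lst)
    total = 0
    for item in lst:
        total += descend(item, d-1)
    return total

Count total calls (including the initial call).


At depth 0 (root): 1 call
At depth 1: each of 1 parents calls descend on 3 children = 3 calls
At depth 2: each of 3 parents calls descend on 3 children = 9 calls
Total: 1 + 3 + 9 = 13

13


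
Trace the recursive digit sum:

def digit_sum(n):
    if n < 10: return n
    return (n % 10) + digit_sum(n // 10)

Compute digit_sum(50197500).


digit_sum(50197500) = 0 + digit_sum(5019750)
digit_sum(5019750) = 0 + digit_sum(501975)
digit_sum(501975) = 5 + digit_sum(50197)
digit_sum(50197) = 7 + digit_sum(5019)
digit_sum(5019) = 9 + digit_sum(501)
digit_sum(501) = 1 + digit_sum(50)
digit_sum(50) = 0 + digit_sum(5)
digit_sum(5) = 5  (base case)
Total: 0 + 0 + 5 + 7 + 9 + 1 + 0 + 5 = 27

27


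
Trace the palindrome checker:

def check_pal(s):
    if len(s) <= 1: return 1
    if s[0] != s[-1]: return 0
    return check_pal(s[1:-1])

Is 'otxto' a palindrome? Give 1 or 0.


check_pal('otxto'): s[0]='o' == s[-1]='o' -> check check_pal('txt')
check_pal('txt'): s[0]='t' == s[-1]='t' -> check check_pal('x')
check_pal('x'): len <= 1 -> return 1  (base case)
Result: 1 (palindrome)

1


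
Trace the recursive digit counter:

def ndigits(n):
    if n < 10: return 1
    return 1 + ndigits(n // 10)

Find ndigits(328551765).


ndigits(328551765) = 1 + ndigits(32855176)
ndigits(32855176) = 1 + ndigits(3285517)
ndigits(3285517) = 1 + ndigits(328551)
ndigits(328551) = 1 + ndigits(32855)
ndigits(32855) = 1 + ndigits(3285)
ndigits(3285) = 1 + ndigits(328)
ndigits(328) = 1 + ndigits(32)
ndigits(32) = 1 + ndigits(3)
ndigits(3) = 1  (base case: 3 < 10)
Unwinding: 1 + 1 + 1 + 1 + 1 + 1 + 1 + 1 + 1 = 9

9


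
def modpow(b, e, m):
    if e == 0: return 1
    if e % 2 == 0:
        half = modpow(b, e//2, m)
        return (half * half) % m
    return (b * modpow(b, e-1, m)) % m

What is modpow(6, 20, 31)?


modpow(6, 20, 31): e is even, compute modpow(6, 10, 31)
  modpow(6, 10, 31): e is even, compute modpow(6, 5, 31)
    modpow(6, 5, 31): e is odd, compute modpow(6, 4, 31)
      modpow(6, 4, 31): e is even, compute modpow(6, 2, 31)
        modpow(6, 2, 31): e is even, compute modpow(6, 1, 31)
          modpow(6, 1, 31): e is odd, compute modpow(6, 0, 31)
          modpow(6, 0, 31) = 1
          (6 * 1) % 31 = 6
        half=6, (6*6) % 31 = 5
      half=5, (5*5) % 31 = 25
    (6 * 25) % 31 = 26
  half=26, (26*26) % 31 = 25
half=25, (25*25) % 31 = 5

5


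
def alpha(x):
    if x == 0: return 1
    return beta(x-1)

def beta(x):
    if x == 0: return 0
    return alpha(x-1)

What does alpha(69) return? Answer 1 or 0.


alpha(69) = beta(68)
beta(68) = alpha(67)
alpha(67) = beta(66)
beta(66) = alpha(65)
alpha(65) = beta(64)
beta(64) = alpha(63)
alpha(63) = beta(62)
beta(62) = alpha(61)
alpha(61) = beta(60)
beta(60) = alpha(59)
alpha(59) = beta(58)
beta(58) = alpha(57)
alpha(57) = beta(56)
beta(56) = alpha(55)
alpha(55) = beta(54)
beta(54) = alpha(53)
alpha(53) = beta(52)
beta(52) = alpha(51)
alpha(51) = beta(50)
beta(50) = alpha(49)
alpha(49) = beta(48)
beta(48) = alpha(47)
alpha(47) = beta(46)
beta(46) = alpha(45)
alpha(45) = beta(44)
beta(44) = alpha(43)
alpha(43) = beta(42)
beta(42) = alpha(41)
alpha(41) = beta(40)
beta(40) = alpha(39)
alpha(39) = beta(38)
beta(38) = alpha(37)
alpha(37) = beta(36)
beta(36) = alpha(35)
alpha(35) = beta(34)
beta(34) = alpha(33)
alpha(33) = beta(32)
beta(32) = alpha(31)
alpha(31) = beta(30)
beta(30) = alpha(29)
alpha(29) = beta(28)
beta(28) = alpha(27)
alpha(27) = beta(26)
beta(26) = alpha(25)
alpha(25) = beta(24)
beta(24) = alpha(23)
alpha(23) = beta(22)
beta(22) = alpha(21)
alpha(21) = beta(20)
beta(20) = alpha(19)
alpha(19) = beta(18)
beta(18) = alpha(17)
alpha(17) = beta(16)
beta(16) = alpha(15)
alpha(15) = beta(14)
beta(14) = alpha(13)
alpha(13) = beta(12)
beta(12) = alpha(11)
alpha(11) = beta(10)
beta(10) = alpha(9)
alpha(9) = beta(8)
beta(8) = alpha(7)
alpha(7) = beta(6)
beta(6) = alpha(5)
alpha(5) = beta(4)
beta(4) = alpha(3)
alpha(3) = beta(2)
beta(2) = alpha(1)
alpha(1) = beta(0)
beta(0) = 0  (base case)
Result: 0

0


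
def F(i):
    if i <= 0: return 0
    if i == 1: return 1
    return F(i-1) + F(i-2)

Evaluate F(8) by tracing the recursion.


Computing F(8) bottom-up:
F(0) = 0
F(1) = 1
F(2) = F(1) + F(0) = 1 + 0 = 1
F(3) = F(2) + F(1) = 1 + 1 = 2
F(4) = F(3) + F(2) = 2 + 1 = 3
F(5) = F(4) + F(3) = 3 + 2 = 5
F(6) = F(5) + F(4) = 5 + 3 = 8
F(7) = F(6) + F(5) = 8 + 5 = 13
F(8) = F(7) + F(6) = 13 + 8 = 21

21


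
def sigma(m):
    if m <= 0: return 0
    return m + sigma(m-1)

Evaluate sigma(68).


sigma(68)
= 68 + 67 + 66 + 65 + 64 + 63 + 62 + 61 + 60 + 59 + 58 + 57 + 56 + 55 + 54 + 53 + 52 + 51 + 50 + 49 + 48 + 47 + 46 + 45 + 44 + 43 + 42 + 41 + 40 + 39 + 38 + 37 + 36 + 35 + 34 + 33 + 32 + 31 + 30 + 29 + 28 + 27 + 26 + 25 + 24 + 23 + 22 + 21 + 20 + 19 + 18 + 17 + 16 + 15 + 14 + 13 + 12 + 11 + 10 + 9 + 8 + 7 + 6 + 5 + 4 + 3 + 2 + 1 + sigma(0)
= 68 + 67 + 66 + 65 + 64 + 63 + 62 + 61 + 60 + 59 + 58 + 57 + 56 + 55 + 54 + 53 + 52 + 51 + 50 + 49 + 48 + 47 + 46 + 45 + 44 + 43 + 42 + 41 + 40 + 39 + 38 + 37 + 36 + 35 + 34 + 33 + 32 + 31 + 30 + 29 + 28 + 27 + 26 + 25 + 24 + 23 + 22 + 21 + 20 + 19 + 18 + 17 + 16 + 15 + 14 + 13 + 12 + 11 + 10 + 9 + 8 + 7 + 6 + 5 + 4 + 3 + 2 + 1 + 0
= 2346

2346


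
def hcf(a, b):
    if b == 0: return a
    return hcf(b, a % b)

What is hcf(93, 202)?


hcf(93, 202) = hcf(202, 93)
hcf(202, 93) = hcf(93, 16)
hcf(93, 16) = hcf(16, 13)
hcf(16, 13) = hcf(13, 3)
hcf(13, 3) = hcf(3, 1)
hcf(3, 1) = hcf(1, 0)
hcf(1, 0) = 1  (base case)

1


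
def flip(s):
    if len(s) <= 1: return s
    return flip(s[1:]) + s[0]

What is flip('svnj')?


flip('svnj') = flip('vnj') + 's'
flip('vnj') = flip('nj') + 'v'
flip('nj') = flip('j') + 'n'
flip('j') = 'j'  (base case)
Concatenating: 'j' + 'n' + 'v' + 's' = 'jnvs'

jnvs


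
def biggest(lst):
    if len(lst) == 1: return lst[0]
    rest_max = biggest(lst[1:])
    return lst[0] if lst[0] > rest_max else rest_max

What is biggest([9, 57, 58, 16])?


biggest([9, 57, 58, 16]): compare 9 with biggest([57, 58, 16])
biggest([57, 58, 16]): compare 57 with biggest([58, 16])
biggest([58, 16]): compare 58 with biggest([16])
biggest([16]) = 16  (base case)
Compare 58 with 16 -> 58
Compare 57 with 58 -> 58
Compare 9 with 58 -> 58

58


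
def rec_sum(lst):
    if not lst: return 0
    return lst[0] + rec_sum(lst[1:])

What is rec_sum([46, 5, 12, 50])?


rec_sum([46, 5, 12, 50]) = 46 + rec_sum([5, 12, 50])
rec_sum([5, 12, 50]) = 5 + rec_sum([12, 50])
rec_sum([12, 50]) = 12 + rec_sum([50])
rec_sum([50]) = 50 + rec_sum([])
rec_sum([]) = 0  (base case)
Total: 46 + 5 + 12 + 50 + 0 = 113

113


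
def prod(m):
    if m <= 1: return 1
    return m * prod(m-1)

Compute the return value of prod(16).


prod(16)
= 16 * prod(15)
= 16 * 15 * prod(14)
= 16 * 15 * 14 * prod(13)
= 16 * 15 * 14 * 13 * prod(12)
= 16 * 15 * 14 * 13 * 12 * prod(11)
= 16 * 15 * 14 * 13 * 12 * 11 * prod(10)
= 16 * 15 * 14 * 13 * 12 * 11 * 10 * prod(9)
= 16 * 15 * 14 * 13 * 12 * 11 * 10 * 9 * prod(8)
= 16 * 15 * 14 * 13 * 12 * 11 * 10 * 9 * 8 * prod(7)
= 16 * 15 * 14 * 13 * 12 * 11 * 10 * 9 * 8 * 7 * prod(6)
= 16 * 15 * 14 * 13 * 12 * 11 * 10 * 9 * 8 * 7 * 6 * prod(5)
= 16 * 15 * 14 * 13 * 12 * 11 * 10 * 9 * 8 * 7 * 6 * 5 * prod(4)
= 16 * 15 * 14 * 13 * 12 * 11 * 10 * 9 * 8 * 7 * 6 * 5 * 4 * prod(3)
= 16 * 15 * 14 * 13 * 12 * 11 * 10 * 9 * 8 * 7 * 6 * 5 * 4 * 3 * prod(2)
= 16 * 15 * 14 * 13 * 12 * 11 * 10 * 9 * 8 * 7 * 6 * 5 * 4 * 3 * 2 * prod(1)
= 16 * 15 * 14 * 13 * 12 * 11 * 10 * 9 * 8 * 7 * 6 * 5 * 4 * 3 * 2 * 1
= 20922789888000

20922789888000


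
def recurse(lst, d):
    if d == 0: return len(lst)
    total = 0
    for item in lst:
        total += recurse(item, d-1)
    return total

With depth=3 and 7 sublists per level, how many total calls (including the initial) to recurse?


At depth 0 (root): 1 call
At depth 1: each of 1 parents calls recurse on 7 children = 7 calls
At depth 2: each of 7 parents calls recurse on 7 children = 49 calls
At depth 3: each of 49 parents calls recurse on 7 children = 343 calls
Total: 1 + 7 + 49 + 343 = 400

400


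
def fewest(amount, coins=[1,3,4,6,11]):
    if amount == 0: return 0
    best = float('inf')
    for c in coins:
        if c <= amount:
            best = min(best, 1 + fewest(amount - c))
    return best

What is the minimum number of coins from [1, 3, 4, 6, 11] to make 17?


Building up with DP:
fewest(0) = 0
fewest(1) = min(1+fewest(0)=1+0=1) = 1
fewest(2) = min(1+fewest(1)=1+1=2) = 2
fewest(3) = min(1+fewest(2)=1+2=3, 1+fewest(0)=1+0=1) = 1
fewest(4) = min(1+fewest(3)=1+1=2, 1+fewest(1)=1+1=2, 1+fewest(0)=1+0=1) = 1
fewest(5) = min(1+fewest(4)=1+1=2, 1+fewest(2)=1+2=3, 1+fewest(1)=1+1=2) = 2
fewest(6) = min(1+fewest(5)=1+2=3, 1+fewest(3)=1+1=2, 1+fewest(2)=1+2=3, 1+fewest(0)=1+0=1) = 1
fewest(7) = min(1+fewest(6)=1+1=2, 1+fewest(4)=1+1=2, 1+fewest(3)=1+1=2, 1+fewest(1)=1+1=2) = 2
fewest(8) = min(1+fewest(7)=1+2=3, 1+fewest(5)=1+2=3, 1+fewest(4)=1+1=2, 1+fewest(2)=1+2=3) = 2
fewest(9) = min(1+fewest(8)=1+2=3, 1+fewest(6)=1+1=2, 1+fewest(5)=1+2=3, 1+fewest(3)=1+1=2) = 2
fewest(10) = min(1+fewest(9)=1+2=3, 1+fewest(7)=1+2=3, 1+fewest(6)=1+1=2, 1+fewest(4)=1+1=2) = 2
fewest(11) = min(1+fewest(10)=1+2=3, 1+fewest(8)=1+2=3, 1+fewest(7)=1+2=3, 1+fewest(5)=1+2=3, 1+fewest(0)=1+0=1) = 1
fewest(12) = min(1+fewest(11)=1+1=2, 1+fewest(9)=1+2=3, 1+fewest(8)=1+2=3, 1+fewest(6)=1+1=2, 1+fewest(1)=1+1=2) = 2
fewest(13) = min(1+fewest(12)=1+2=3, 1+fewest(10)=1+2=3, 1+fewest(9)=1+2=3, 1+fewest(7)=1+2=3, 1+fewest(2)=1+2=3) = 3
fewest(14) = min(1+fewest(13)=1+3=4, 1+fewest(11)=1+1=2, 1+fewest(10)=1+2=3, 1+fewest(8)=1+2=3, 1+fewest(3)=1+1=2) = 2
fewest(15) = min(1+fewest(14)=1+2=3, 1+fewest(12)=1+2=3, 1+fewest(11)=1+1=2, 1+fewest(9)=1+2=3, 1+fewest(4)=1+1=2) = 2
fewest(16) = min(1+fewest(15)=1+2=3, 1+fewest(13)=1+3=4, 1+fewest(12)=1+2=3, 1+fewest(10)=1+2=3, 1+fewest(5)=1+2=3) = 3
fewest(17) = min(1+fewest(16)=1+3=4, 1+fewest(14)=1+2=3, 1+fewest(13)=1+3=4, 1+fewest(11)=1+1=2, 1+fewest(6)=1+1=2) = 2

2


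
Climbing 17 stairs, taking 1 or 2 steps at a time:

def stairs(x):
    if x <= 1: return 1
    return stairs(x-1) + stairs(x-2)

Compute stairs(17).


Building up from base cases:
stairs(0) = 1
stairs(1) = 1
stairs(2) = stairs(1) + stairs(0) = 1 + 1 = 2
stairs(3) = stairs(2) + stairs(1) = 2 + 1 = 3
stairs(4) = stairs(3) + stairs(2) = 3 + 2 = 5
stairs(5) = stairs(4) + stairs(3) = 5 + 3 = 8
stairs(6) = stairs(5) + stairs(4) = 8 + 5 = 13
stairs(7) = stairs(6) + stairs(5) = 13 + 8 = 21
stairs(8) = stairs(7) + stairs(6) = 21 + 13 = 34
stairs(9) = stairs(8) + stairs(7) = 34 + 21 = 55
stairs(10) = stairs(9) + stairs(8) = 55 + 34 = 89
stairs(11) = stairs(10) + stairs(9) = 89 + 55 = 144
stairs(12) = stairs(11) + stairs(10) = 144 + 89 = 233
stairs(13) = stairs(12) + stairs(11) = 233 + 144 = 377
stairs(14) = stairs(13) + stairs(12) = 377 + 233 = 610
stairs(15) = stairs(14) + stairs(13) = 610 + 377 = 987
stairs(16) = stairs(15) + stairs(14) = 987 + 610 = 1597
stairs(17) = stairs(16) + stairs(15) = 1597 + 987 = 2584

2584


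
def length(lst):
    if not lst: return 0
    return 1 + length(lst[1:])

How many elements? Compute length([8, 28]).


length([8, 28]) = 1 + length([28])
length([28]) = 1 + length([])
length([]) = 0  (base case)
Unwinding: 1 + 1 + 0 = 2

2


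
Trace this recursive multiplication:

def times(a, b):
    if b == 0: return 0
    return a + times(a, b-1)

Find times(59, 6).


times(59, 6) = 59 + times(59, 5)
times(59, 5) = 59 + times(59, 4)
times(59, 4) = 59 + times(59, 3)
times(59, 3) = 59 + times(59, 2)
times(59, 2) = 59 + times(59, 1)
times(59, 1) = 59 + times(59, 0)
times(59, 0) = 0  (base case)
Total: 59 + 59 + 59 + 59 + 59 + 59 + 0 = 354

354


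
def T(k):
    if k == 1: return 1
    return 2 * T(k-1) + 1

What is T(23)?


T(23) = 2 * T(22) + 1
T(22) = 2 * T(21) + 1
T(21) = 2 * T(20) + 1
T(20) = 2 * T(19) + 1
T(19) = 2 * T(18) + 1
T(18) = 2 * T(17) + 1
T(17) = 2 * T(16) + 1
T(16) = 2 * T(15) + 1
T(15) = 2 * T(14) + 1
T(14) = 2 * T(13) + 1
T(13) = 2 * T(12) + 1
T(12) = 2 * T(11) + 1
T(11) = 2 * T(10) + 1
T(10) = 2 * T(9) + 1
T(9) = 2 * T(8) + 1
T(8) = 2 * T(7) + 1
T(7) = 2 * T(6) + 1
T(6) = 2 * T(5) + 1
T(5) = 2 * T(4) + 1
T(4) = 2 * T(3) + 1
T(3) = 2 * T(2) + 1
T(2) = 2 * T(1) + 1
T(1) = 1  (base case)
T(2) = 2 * 1 + 1 = 3
T(3) = 2 * 3 + 1 = 7
T(4) = 2 * 7 + 1 = 15
T(5) = 2 * 15 + 1 = 31
T(6) = 2 * 31 + 1 = 63
T(7) = 2 * 63 + 1 = 127
T(8) = 2 * 127 + 1 = 255
T(9) = 2 * 255 + 1 = 511
T(10) = 2 * 511 + 1 = 1023
T(11) = 2 * 1023 + 1 = 2047
T(12) = 2 * 2047 + 1 = 4095
T(13) = 2 * 4095 + 1 = 8191
T(14) = 2 * 8191 + 1 = 16383
T(15) = 2 * 16383 + 1 = 32767
T(16) = 2 * 32767 + 1 = 65535
T(17) = 2 * 65535 + 1 = 131071
T(18) = 2 * 131071 + 1 = 262143
T(19) = 2 * 262143 + 1 = 524287
T(20) = 2 * 524287 + 1 = 1048575
T(21) = 2 * 1048575 + 1 = 2097151
T(22) = 2 * 2097151 + 1 = 4194303
T(23) = 2 * 4194303 + 1 = 8388607

8388607


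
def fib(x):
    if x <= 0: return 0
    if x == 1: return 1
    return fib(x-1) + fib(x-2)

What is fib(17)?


Computing fib(17) bottom-up:
fib(0) = 0
fib(1) = 1
fib(2) = fib(1) + fib(0) = 1 + 0 = 1
fib(3) = fib(2) + fib(1) = 1 + 1 = 2
fib(4) = fib(3) + fib(2) = 2 + 1 = 3
fib(5) = fib(4) + fib(3) = 3 + 2 = 5
fib(6) = fib(5) + fib(4) = 5 + 3 = 8
fib(7) = fib(6) + fib(5) = 8 + 5 = 13
fib(8) = fib(7) + fib(6) = 13 + 8 = 21
fib(9) = fib(8) + fib(7) = 21 + 13 = 34
fib(10) = fib(9) + fib(8) = 34 + 21 = 55
fib(11) = fib(10) + fib(9) = 55 + 34 = 89
fib(12) = fib(11) + fib(10) = 89 + 55 = 144
fib(13) = fib(12) + fib(11) = 144 + 89 = 233
fib(14) = fib(13) + fib(12) = 233 + 144 = 377
fib(15) = fib(14) + fib(13) = 377 + 233 = 610
fib(16) = fib(15) + fib(14) = 610 + 377 = 987
fib(17) = fib(16) + fib(15) = 987 + 610 = 1597

1597


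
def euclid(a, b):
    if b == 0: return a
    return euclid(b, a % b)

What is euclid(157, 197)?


euclid(157, 197) = euclid(197, 157)
euclid(197, 157) = euclid(157, 40)
euclid(157, 40) = euclid(40, 37)
euclid(40, 37) = euclid(37, 3)
euclid(37, 3) = euclid(3, 1)
euclid(3, 1) = euclid(1, 0)
euclid(1, 0) = 1  (base case)

1


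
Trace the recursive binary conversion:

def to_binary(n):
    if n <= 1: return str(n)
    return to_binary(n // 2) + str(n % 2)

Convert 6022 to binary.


to_binary(6022) = to_binary(3011) + '0'
to_binary(3011) = to_binary(1505) + '1'
to_binary(1505) = to_binary(752) + '1'
to_binary(752) = to_binary(376) + '0'
to_binary(376) = to_binary(188) + '0'
to_binary(188) = to_binary(94) + '0'
to_binary(94) = to_binary(47) + '0'
to_binary(47) = to_binary(23) + '1'
to_binary(23) = to_binary(11) + '1'
to_binary(11) = to_binary(5) + '1'
to_binary(5) = to_binary(2) + '1'
to_binary(2) = to_binary(1) + '0'
to_binary(1) = '1'  (base case)
Concatenating: '1' + '0' + '1' + '1' + '1' + '1' + '0' + '0' + '0' + '0' + '1' + '1' + '0' = '1011110000110'

1011110000110


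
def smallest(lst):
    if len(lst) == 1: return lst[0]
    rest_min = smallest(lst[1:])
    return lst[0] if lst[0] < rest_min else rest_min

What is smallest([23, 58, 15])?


smallest([23, 58, 15]): compare 23 with smallest([58, 15])
smallest([58, 15]): compare 58 with smallest([15])
smallest([15]) = 15  (base case)
Compare 58 with 15 -> 15
Compare 23 with 15 -> 15

15


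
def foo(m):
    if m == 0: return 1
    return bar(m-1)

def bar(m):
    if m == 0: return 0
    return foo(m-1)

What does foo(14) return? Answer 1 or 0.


foo(14) = bar(13)
bar(13) = foo(12)
foo(12) = bar(11)
bar(11) = foo(10)
foo(10) = bar(9)
bar(9) = foo(8)
foo(8) = bar(7)
bar(7) = foo(6)
foo(6) = bar(5)
bar(5) = foo(4)
foo(4) = bar(3)
bar(3) = foo(2)
foo(2) = bar(1)
bar(1) = foo(0)
foo(0) = 1  (base case)
Result: 1

1


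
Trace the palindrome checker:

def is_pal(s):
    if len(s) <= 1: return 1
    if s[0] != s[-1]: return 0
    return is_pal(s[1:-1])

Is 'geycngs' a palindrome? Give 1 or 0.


is_pal('geycngs'): s[0]='g' != s[-1]='s' -> return 0
Result: 0 (not a palindrome)

0


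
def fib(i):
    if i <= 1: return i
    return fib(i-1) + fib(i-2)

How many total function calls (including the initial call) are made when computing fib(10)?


Let C(n) = total calls for fib(n)
C(0) = 1, C(1) = 1
C(2) = 1 + C(1) + C(0) = 1 + 1 + 1 = 3
C(3) = 1 + C(2) + C(1) = 1 + 3 + 1 = 5
C(4) = 1 + C(3) + C(2) = 1 + 5 + 3 = 9
C(5) = 1 + C(4) + C(3) = 1 + 9 + 5 = 15
C(6) = 1 + C(5) + C(4) = 1 + 15 + 9 = 25
C(7) = 1 + C(6) + C(5) = 1 + 25 + 15 = 41
C(8) = 1 + C(7) + C(6) = 1 + 41 + 25 = 67
C(9) = 1 + C(8) + C(7) = 1 + 67 + 41 = 109
C(10) = 1 + C(9) + C(8) = 1 + 109 + 67 = 177

177


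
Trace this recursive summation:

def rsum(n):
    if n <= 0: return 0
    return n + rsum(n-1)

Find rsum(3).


rsum(3)
= 3 + 2 + 1 + rsum(0)
= 3 + 2 + 1 + 0
= 6

6


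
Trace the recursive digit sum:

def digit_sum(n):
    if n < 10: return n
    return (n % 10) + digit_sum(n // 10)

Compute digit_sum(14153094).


digit_sum(14153094) = 4 + digit_sum(1415309)
digit_sum(1415309) = 9 + digit_sum(141530)
digit_sum(141530) = 0 + digit_sum(14153)
digit_sum(14153) = 3 + digit_sum(1415)
digit_sum(1415) = 5 + digit_sum(141)
digit_sum(141) = 1 + digit_sum(14)
digit_sum(14) = 4 + digit_sum(1)
digit_sum(1) = 1  (base case)
Total: 4 + 9 + 0 + 3 + 5 + 1 + 4 + 1 = 27

27


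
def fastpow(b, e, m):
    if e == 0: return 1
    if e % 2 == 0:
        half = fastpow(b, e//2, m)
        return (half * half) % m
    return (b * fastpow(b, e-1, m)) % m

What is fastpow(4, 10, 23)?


fastpow(4, 10, 23): e is even, compute fastpow(4, 5, 23)
  fastpow(4, 5, 23): e is odd, compute fastpow(4, 4, 23)
    fastpow(4, 4, 23): e is even, compute fastpow(4, 2, 23)
      fastpow(4, 2, 23): e is even, compute fastpow(4, 1, 23)
        fastpow(4, 1, 23): e is odd, compute fastpow(4, 0, 23)
          fastpow(4, 0, 23) = 1
        (4 * 1) % 23 = 4
      half=4, (4*4) % 23 = 16
    half=16, (16*16) % 23 = 3
  (4 * 3) % 23 = 12
half=12, (12*12) % 23 = 6

6


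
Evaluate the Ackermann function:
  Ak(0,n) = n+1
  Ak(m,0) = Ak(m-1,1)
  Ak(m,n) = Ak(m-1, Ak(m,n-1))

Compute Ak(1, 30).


Ak(1, 30) = Ak(0, Ak(1, 29))
  Ak(1, 29) = Ak(0, Ak(1, 28))
    Ak(1, 28) = Ak(0, Ak(1, 27))
      Ak(1, 27) = Ak(0, Ak(1, 26))
        Ak(1, 26) = Ak(0, Ak(1, 25))
          Ak(1, 25) = Ak(0, Ak(1, 24))
          Ak(1, 24) = Ak(0, Ak(1, 23))
          Ak(1, 23) = Ak(0, Ak(1, 22))
          Ak(1, 22) = Ak(0, Ak(1, 21))
          Ak(1, 21) = Ak(0, Ak(1, 20))
          Ak(1, 20) = Ak(0, Ak(1, 19))
          Ak(1, 19) = Ak(0, Ak(1, 18))
          Ak(1, 18) = Ak(0, Ak(1, 17))
          Ak(1, 17) = Ak(0, Ak(1, 16))
          Ak(1, 16) = Ak(0, Ak(1, 15))
          Ak(1, 15) = Ak(0, Ak(1, 14))
          Ak(1, 14) = Ak(0, Ak(1, 13))
          Ak(1, 13) = Ak(0, Ak(1, 12))
          Ak(1, 12) = Ak(0, Ak(1, 11))
          Ak(1, 11) = Ak(0, Ak(1, 10))
          Ak(1, 10) = Ak(0, Ak(1, 9))
          Ak(1, 9) = Ak(0, Ak(1, 8))
          Ak(1, 8) = Ak(0, Ak(1, 7))
          Ak(1, 7) = Ak(0, Ak(1, 6))
          Ak(1, 6) = Ak(0, Ak(1, 5))
... (trace truncated)
Result: Ak(1, 30) = 32

32


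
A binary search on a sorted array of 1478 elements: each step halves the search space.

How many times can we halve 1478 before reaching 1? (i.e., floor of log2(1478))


1478 / 2 = 739
739 / 2 = 369
369 / 2 = 184
184 / 2 = 92
92 / 2 = 46
46 / 2 = 23
23 / 2 = 11
11 / 2 = 5
5 / 2 = 2
2 / 2 = 1
Reached 1 after 10 halvings

10


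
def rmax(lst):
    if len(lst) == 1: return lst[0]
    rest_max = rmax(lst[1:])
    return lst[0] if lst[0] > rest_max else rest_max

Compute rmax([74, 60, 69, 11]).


rmax([74, 60, 69, 11]): compare 74 with rmax([60, 69, 11])
rmax([60, 69, 11]): compare 60 with rmax([69, 11])
rmax([69, 11]): compare 69 with rmax([11])
rmax([11]) = 11  (base case)
Compare 69 with 11 -> 69
Compare 60 with 69 -> 69
Compare 74 with 69 -> 74

74


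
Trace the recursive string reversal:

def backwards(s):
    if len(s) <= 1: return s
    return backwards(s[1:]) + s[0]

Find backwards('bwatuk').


backwards('bwatuk') = backwards('watuk') + 'b'
backwards('watuk') = backwards('atuk') + 'w'
backwards('atuk') = backwards('tuk') + 'a'
backwards('tuk') = backwards('uk') + 't'
backwards('uk') = backwards('k') + 'u'
backwards('k') = 'k'  (base case)
Concatenating: 'k' + 'u' + 't' + 'a' + 'w' + 'b' = 'kutawb'

kutawb


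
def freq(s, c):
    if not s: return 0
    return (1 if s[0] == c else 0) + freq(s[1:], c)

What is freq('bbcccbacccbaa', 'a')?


s[0]='b' != 'a' -> 0
s[0]='b' != 'a' -> 0
s[0]='c' != 'a' -> 0
s[0]='c' != 'a' -> 0
s[0]='c' != 'a' -> 0
s[0]='b' != 'a' -> 0
s[0]='a' == 'a' -> 1
s[0]='c' != 'a' -> 0
s[0]='c' != 'a' -> 0
s[0]='c' != 'a' -> 0
s[0]='b' != 'a' -> 0
s[0]='a' == 'a' -> 1
s[0]='a' == 'a' -> 1
Sum: 0 + 0 + 0 + 0 + 0 + 0 + 1 + 0 + 0 + 0 + 0 + 1 + 1 = 3

3


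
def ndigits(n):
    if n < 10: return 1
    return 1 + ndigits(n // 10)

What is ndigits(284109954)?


ndigits(284109954) = 1 + ndigits(28410995)
ndigits(28410995) = 1 + ndigits(2841099)
ndigits(2841099) = 1 + ndigits(284109)
ndigits(284109) = 1 + ndigits(28410)
ndigits(28410) = 1 + ndigits(2841)
ndigits(2841) = 1 + ndigits(284)
ndigits(284) = 1 + ndigits(28)
ndigits(28) = 1 + ndigits(2)
ndigits(2) = 1  (base case: 2 < 10)
Unwinding: 1 + 1 + 1 + 1 + 1 + 1 + 1 + 1 + 1 = 9

9


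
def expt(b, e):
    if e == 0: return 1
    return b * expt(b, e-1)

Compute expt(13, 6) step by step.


expt(13, 6)
= 13 * expt(13, 5)
= 13 * 13 * expt(13, 4)
= 13 * 13 * 13 * expt(13, 3)
= 13 * 13 * 13 * 13 * expt(13, 2)
= 13 * 13 * 13 * 13 * 13 * expt(13, 1)
= 13 * 13 * 13 * 13 * 13 * 13 * expt(13, 0)
= 13 * 13 * 13 * 13 * 13 * 13 * 1
= 4826809

4826809


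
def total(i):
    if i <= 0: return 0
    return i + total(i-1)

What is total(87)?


total(87)
= 87 + 86 + 85 + 84 + 83 + 82 + 81 + 80 + 79 + 78 + 77 + 76 + 75 + 74 + 73 + 72 + 71 + 70 + 69 + 68 + 67 + 66 + 65 + 64 + 63 + 62 + 61 + 60 + 59 + 58 + 57 + 56 + 55 + 54 + 53 + 52 + 51 + 50 + 49 + 48 + 47 + 46 + 45 + 44 + 43 + 42 + 41 + 40 + 39 + 38 + 37 + 36 + 35 + 34 + 33 + 32 + 31 + 30 + 29 + 28 + 27 + 26 + 25 + 24 + 23 + 22 + 21 + 20 + 19 + 18 + 17 + 16 + 15 + 14 + 13 + 12 + 11 + 10 + 9 + 8 + 7 + 6 + 5 + 4 + 3 + 2 + 1 + total(0)
= 87 + 86 + 85 + 84 + 83 + 82 + 81 + 80 + 79 + 78 + 77 + 76 + 75 + 74 + 73 + 72 + 71 + 70 + 69 + 68 + 67 + 66 + 65 + 64 + 63 + 62 + 61 + 60 + 59 + 58 + 57 + 56 + 55 + 54 + 53 + 52 + 51 + 50 + 49 + 48 + 47 + 46 + 45 + 44 + 43 + 42 + 41 + 40 + 39 + 38 + 37 + 36 + 35 + 34 + 33 + 32 + 31 + 30 + 29 + 28 + 27 + 26 + 25 + 24 + 23 + 22 + 21 + 20 + 19 + 18 + 17 + 16 + 15 + 14 + 13 + 12 + 11 + 10 + 9 + 8 + 7 + 6 + 5 + 4 + 3 + 2 + 1 + 0
= 3828

3828


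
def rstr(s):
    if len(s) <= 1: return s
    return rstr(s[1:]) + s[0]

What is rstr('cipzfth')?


rstr('cipzfth') = rstr('ipzfth') + 'c'
rstr('ipzfth') = rstr('pzfth') + 'i'
rstr('pzfth') = rstr('zfth') + 'p'
rstr('zfth') = rstr('fth') + 'z'
rstr('fth') = rstr('th') + 'f'
rstr('th') = rstr('h') + 't'
rstr('h') = 'h'  (base case)
Concatenating: 'h' + 't' + 'f' + 'z' + 'p' + 'i' + 'c' = 'htfzpic'

htfzpic


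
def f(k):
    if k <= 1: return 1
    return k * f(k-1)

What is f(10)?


f(10)
= 10 * f(9)
= 10 * 9 * f(8)
= 10 * 9 * 8 * f(7)
= 10 * 9 * 8 * 7 * f(6)
= 10 * 9 * 8 * 7 * 6 * f(5)
= 10 * 9 * 8 * 7 * 6 * 5 * f(4)
= 10 * 9 * 8 * 7 * 6 * 5 * 4 * f(3)
= 10 * 9 * 8 * 7 * 6 * 5 * 4 * 3 * f(2)
= 10 * 9 * 8 * 7 * 6 * 5 * 4 * 3 * 2 * f(1)
= 10 * 9 * 8 * 7 * 6 * 5 * 4 * 3 * 2 * 1
= 3628800

3628800


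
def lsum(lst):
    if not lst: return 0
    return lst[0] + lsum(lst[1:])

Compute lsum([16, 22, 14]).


lsum([16, 22, 14]) = 16 + lsum([22, 14])
lsum([22, 14]) = 22 + lsum([14])
lsum([14]) = 14 + lsum([])
lsum([]) = 0  (base case)
Total: 16 + 22 + 14 + 0 = 52

52


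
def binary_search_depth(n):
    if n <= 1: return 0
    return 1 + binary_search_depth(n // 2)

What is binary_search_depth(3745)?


3745 / 2 = 1872
1872 / 2 = 936
936 / 2 = 468
468 / 2 = 234
234 / 2 = 117
117 / 2 = 58
58 / 2 = 29
29 / 2 = 14
14 / 2 = 7
7 / 2 = 3
3 / 2 = 1
Reached 1 after 11 halvings

11


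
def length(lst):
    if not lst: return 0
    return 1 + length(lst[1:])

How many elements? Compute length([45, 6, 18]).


length([45, 6, 18]) = 1 + length([6, 18])
length([6, 18]) = 1 + length([18])
length([18]) = 1 + length([])
length([]) = 0  (base case)
Unwinding: 1 + 1 + 1 + 0 = 3

3


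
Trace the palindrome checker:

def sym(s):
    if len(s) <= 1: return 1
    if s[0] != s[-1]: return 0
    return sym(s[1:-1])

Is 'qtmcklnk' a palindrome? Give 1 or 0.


sym('qtmcklnk'): s[0]='q' != s[-1]='k' -> return 0
Result: 0 (not a palindrome)

0


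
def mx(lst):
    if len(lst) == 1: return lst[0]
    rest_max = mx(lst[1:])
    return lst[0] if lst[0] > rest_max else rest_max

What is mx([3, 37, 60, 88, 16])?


mx([3, 37, 60, 88, 16]): compare 3 with mx([37, 60, 88, 16])
mx([37, 60, 88, 16]): compare 37 with mx([60, 88, 16])
mx([60, 88, 16]): compare 60 with mx([88, 16])
mx([88, 16]): compare 88 with mx([16])
mx([16]) = 16  (base case)
Compare 88 with 16 -> 88
Compare 60 with 88 -> 88
Compare 37 with 88 -> 88
Compare 3 with 88 -> 88

88


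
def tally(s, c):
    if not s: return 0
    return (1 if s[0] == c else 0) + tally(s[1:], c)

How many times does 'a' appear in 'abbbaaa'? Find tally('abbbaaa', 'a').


s[0]='a' == 'a' -> 1
s[0]='b' != 'a' -> 0
s[0]='b' != 'a' -> 0
s[0]='b' != 'a' -> 0
s[0]='a' == 'a' -> 1
s[0]='a' == 'a' -> 1
s[0]='a' == 'a' -> 1
Sum: 1 + 0 + 0 + 0 + 1 + 1 + 1 = 4

4


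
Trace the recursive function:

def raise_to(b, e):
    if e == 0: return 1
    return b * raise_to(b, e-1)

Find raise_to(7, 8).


raise_to(7, 8)
= 7 * raise_to(7, 7)
= 7 * 7 * raise_to(7, 6)
= 7 * 7 * 7 * raise_to(7, 5)
= 7 * 7 * 7 * 7 * raise_to(7, 4)
= 7 * 7 * 7 * 7 * 7 * raise_to(7, 3)
= 7 * 7 * 7 * 7 * 7 * 7 * raise_to(7, 2)
= 7 * 7 * 7 * 7 * 7 * 7 * 7 * raise_to(7, 1)
= 7 * 7 * 7 * 7 * 7 * 7 * 7 * 7 * raise_to(7, 0)
= 7 * 7 * 7 * 7 * 7 * 7 * 7 * 7 * 1
= 5764801

5764801


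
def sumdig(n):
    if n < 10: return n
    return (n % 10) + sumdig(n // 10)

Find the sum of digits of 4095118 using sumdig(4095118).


sumdig(4095118) = 8 + sumdig(409511)
sumdig(409511) = 1 + sumdig(40951)
sumdig(40951) = 1 + sumdig(4095)
sumdig(4095) = 5 + sumdig(409)
sumdig(409) = 9 + sumdig(40)
sumdig(40) = 0 + sumdig(4)
sumdig(4) = 4  (base case)
Total: 8 + 1 + 1 + 5 + 9 + 0 + 4 = 28

28


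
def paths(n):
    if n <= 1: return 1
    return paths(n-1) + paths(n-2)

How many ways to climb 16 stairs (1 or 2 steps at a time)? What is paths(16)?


Building up from base cases:
paths(0) = 1
paths(1) = 1
paths(2) = paths(1) + paths(0) = 1 + 1 = 2
paths(3) = paths(2) + paths(1) = 2 + 1 = 3
paths(4) = paths(3) + paths(2) = 3 + 2 = 5
paths(5) = paths(4) + paths(3) = 5 + 3 = 8
paths(6) = paths(5) + paths(4) = 8 + 5 = 13
paths(7) = paths(6) + paths(5) = 13 + 8 = 21
paths(8) = paths(7) + paths(6) = 21 + 13 = 34
paths(9) = paths(8) + paths(7) = 34 + 21 = 55
paths(10) = paths(9) + paths(8) = 55 + 34 = 89
paths(11) = paths(10) + paths(9) = 89 + 55 = 144
paths(12) = paths(11) + paths(10) = 144 + 89 = 233
paths(13) = paths(12) + paths(11) = 233 + 144 = 377
paths(14) = paths(13) + paths(12) = 377 + 233 = 610
paths(15) = paths(14) + paths(13) = 610 + 377 = 987
paths(16) = paths(15) + paths(14) = 987 + 610 = 1597

1597


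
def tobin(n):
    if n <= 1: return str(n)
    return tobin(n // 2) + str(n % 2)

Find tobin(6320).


tobin(6320) = tobin(3160) + '0'
tobin(3160) = tobin(1580) + '0'
tobin(1580) = tobin(790) + '0'
tobin(790) = tobin(395) + '0'
tobin(395) = tobin(197) + '1'
tobin(197) = tobin(98) + '1'
tobin(98) = tobin(49) + '0'
tobin(49) = tobin(24) + '1'
tobin(24) = tobin(12) + '0'
tobin(12) = tobin(6) + '0'
tobin(6) = tobin(3) + '0'
tobin(3) = tobin(1) + '1'
tobin(1) = '1'  (base case)
Concatenating: '1' + '1' + '0' + '0' + '0' + '1' + '0' + '1' + '1' + '0' + '0' + '0' + '0' = '1100010110000'

1100010110000


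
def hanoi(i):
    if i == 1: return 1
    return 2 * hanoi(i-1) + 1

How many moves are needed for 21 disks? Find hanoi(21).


hanoi(21) = 2 * hanoi(20) + 1
hanoi(20) = 2 * hanoi(19) + 1
hanoi(19) = 2 * hanoi(18) + 1
hanoi(18) = 2 * hanoi(17) + 1
hanoi(17) = 2 * hanoi(16) + 1
hanoi(16) = 2 * hanoi(15) + 1
hanoi(15) = 2 * hanoi(14) + 1
hanoi(14) = 2 * hanoi(13) + 1
hanoi(13) = 2 * hanoi(12) + 1
hanoi(12) = 2 * hanoi(11) + 1
hanoi(11) = 2 * hanoi(10) + 1
hanoi(10) = 2 * hanoi(9) + 1
hanoi(9) = 2 * hanoi(8) + 1
hanoi(8) = 2 * hanoi(7) + 1
hanoi(7) = 2 * hanoi(6) + 1
hanoi(6) = 2 * hanoi(5) + 1
hanoi(5) = 2 * hanoi(4) + 1
hanoi(4) = 2 * hanoi(3) + 1
hanoi(3) = 2 * hanoi(2) + 1
hanoi(2) = 2 * hanoi(1) + 1
hanoi(1) = 1  (base case)
hanoi(2) = 2 * 1 + 1 = 3
hanoi(3) = 2 * 3 + 1 = 7
hanoi(4) = 2 * 7 + 1 = 15
hanoi(5) = 2 * 15 + 1 = 31
hanoi(6) = 2 * 31 + 1 = 63
hanoi(7) = 2 * 63 + 1 = 127
hanoi(8) = 2 * 127 + 1 = 255
hanoi(9) = 2 * 255 + 1 = 511
hanoi(10) = 2 * 511 + 1 = 1023
hanoi(11) = 2 * 1023 + 1 = 2047
hanoi(12) = 2 * 2047 + 1 = 4095
hanoi(13) = 2 * 4095 + 1 = 8191
hanoi(14) = 2 * 8191 + 1 = 16383
hanoi(15) = 2 * 16383 + 1 = 32767
hanoi(16) = 2 * 32767 + 1 = 65535
hanoi(17) = 2 * 65535 + 1 = 131071
hanoi(18) = 2 * 131071 + 1 = 262143
hanoi(19) = 2 * 262143 + 1 = 524287
hanoi(20) = 2 * 524287 + 1 = 1048575
hanoi(21) = 2 * 1048575 + 1 = 2097151

2097151


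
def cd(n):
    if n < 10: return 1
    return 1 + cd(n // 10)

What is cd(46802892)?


cd(46802892) = 1 + cd(4680289)
cd(4680289) = 1 + cd(468028)
cd(468028) = 1 + cd(46802)
cd(46802) = 1 + cd(4680)
cd(4680) = 1 + cd(468)
cd(468) = 1 + cd(46)
cd(46) = 1 + cd(4)
cd(4) = 1  (base case: 4 < 10)
Unwinding: 1 + 1 + 1 + 1 + 1 + 1 + 1 + 1 = 8

8


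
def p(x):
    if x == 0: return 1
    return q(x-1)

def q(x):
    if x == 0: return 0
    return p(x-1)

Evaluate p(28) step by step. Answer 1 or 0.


p(28) = q(27)
q(27) = p(26)
p(26) = q(25)
q(25) = p(24)
p(24) = q(23)
q(23) = p(22)
p(22) = q(21)
q(21) = p(20)
p(20) = q(19)
q(19) = p(18)
p(18) = q(17)
q(17) = p(16)
p(16) = q(15)
q(15) = p(14)
p(14) = q(13)
q(13) = p(12)
p(12) = q(11)
q(11) = p(10)
p(10) = q(9)
q(9) = p(8)
p(8) = q(7)
q(7) = p(6)
p(6) = q(5)
q(5) = p(4)
p(4) = q(3)
q(3) = p(2)
p(2) = q(1)
q(1) = p(0)
p(0) = 1  (base case)
Result: 1

1


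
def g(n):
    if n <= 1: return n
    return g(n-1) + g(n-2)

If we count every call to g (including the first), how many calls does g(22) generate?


Let C(n) = total calls for g(n)
C(0) = 1, C(1) = 1
C(2) = 1 + C(1) + C(0) = 1 + 1 + 1 = 3
C(3) = 1 + C(2) + C(1) = 1 + 3 + 1 = 5
C(4) = 1 + C(3) + C(2) = 1 + 5 + 3 = 9
C(5) = 1 + C(4) + C(3) = 1 + 9 + 5 = 15
C(6) = 1 + C(5) + C(4) = 1 + 15 + 9 = 25
C(7) = 1 + C(6) + C(5) = 1 + 25 + 15 = 41
C(8) = 1 + C(7) + C(6) = 1 + 41 + 25 = 67
C(9) = 1 + C(8) + C(7) = 1 + 67 + 41 = 109
C(10) = 1 + C(9) + C(8) = 1 + 109 + 67 = 177
C(11) = 1 + C(10) + C(9) = 1 + 177 + 109 = 287
C(12) = 1 + C(11) + C(10) = 1 + 287 + 177 = 465
C(13) = 1 + C(12) + C(11) = 1 + 465 + 287 = 753
C(14) = 1 + C(13) + C(12) = 1 + 753 + 465 = 1219
C(15) = 1 + C(14) + C(13) = 1 + 1219 + 753 = 1973
C(16) = 1 + C(15) + C(14) = 1 + 1973 + 1219 = 3193
C(17) = 1 + C(16) + C(15) = 1 + 3193 + 1973 = 5167
C(18) = 1 + C(17) + C(16) = 1 + 5167 + 3193 = 8361
C(19) = 1 + C(18) + C(17) = 1 + 8361 + 5167 = 13529
C(20) = 1 + C(19) + C(18) = 1 + 13529 + 8361 = 21891
C(21) = 1 + C(20) + C(19) = 1 + 21891 + 13529 = 35421
C(22) = 1 + C(21) + C(20) = 1 + 35421 + 21891 = 57313

57313


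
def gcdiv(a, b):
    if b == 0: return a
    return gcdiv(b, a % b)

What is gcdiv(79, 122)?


gcdiv(79, 122) = gcdiv(122, 79)
gcdiv(122, 79) = gcdiv(79, 43)
gcdiv(79, 43) = gcdiv(43, 36)
gcdiv(43, 36) = gcdiv(36, 7)
gcdiv(36, 7) = gcdiv(7, 1)
gcdiv(7, 1) = gcdiv(1, 0)
gcdiv(1, 0) = 1  (base case)

1


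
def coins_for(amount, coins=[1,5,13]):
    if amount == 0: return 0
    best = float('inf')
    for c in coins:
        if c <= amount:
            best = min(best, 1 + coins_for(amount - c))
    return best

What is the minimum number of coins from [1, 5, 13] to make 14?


Building up with DP:
coins_for(0) = 0
coins_for(1) = min(1+coins_for(0)=1+0=1) = 1
coins_for(2) = min(1+coins_for(1)=1+1=2) = 2
coins_for(3) = min(1+coins_for(2)=1+2=3) = 3
coins_for(4) = min(1+coins_for(3)=1+3=4) = 4
coins_for(5) = min(1+coins_for(4)=1+4=5, 1+coins_for(0)=1+0=1) = 1
coins_for(6) = min(1+coins_for(5)=1+1=2, 1+coins_for(1)=1+1=2) = 2
coins_for(7) = min(1+coins_for(6)=1+2=3, 1+coins_for(2)=1+2=3) = 3
coins_for(8) = min(1+coins_for(7)=1+3=4, 1+coins_for(3)=1+3=4) = 4
coins_for(9) = min(1+coins_for(8)=1+4=5, 1+coins_for(4)=1+4=5) = 5
coins_for(10) = min(1+coins_for(9)=1+5=6, 1+coins_for(5)=1+1=2) = 2
coins_for(11) = min(1+coins_for(10)=1+2=3, 1+coins_for(6)=1+2=3) = 3
coins_for(12) = min(1+coins_for(11)=1+3=4, 1+coins_for(7)=1+3=4) = 4
coins_for(13) = min(1+coins_for(12)=1+4=5, 1+coins_for(8)=1+4=5, 1+coins_for(0)=1+0=1) = 1
coins_for(14) = min(1+coins_for(13)=1+1=2, 1+coins_for(9)=1+5=6, 1+coins_for(1)=1+1=2) = 2

2


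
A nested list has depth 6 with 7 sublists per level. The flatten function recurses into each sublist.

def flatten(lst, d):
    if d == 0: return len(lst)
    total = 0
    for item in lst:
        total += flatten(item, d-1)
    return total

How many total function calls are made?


At depth 0 (root): 1 call
At depth 1: each of 1 parents calls flatten on 7 children = 7 calls
At depth 2: each of 7 parents calls flatten on 7 children = 49 calls
At depth 3: each of 49 parents calls flatten on 7 children = 343 calls
At depth 4: each of 343 parents calls flatten on 7 children = 2401 calls
At depth 5: each of 2401 parents calls flatten on 7 children = 16807 calls
At depth 6: each of 16807 parents calls flatten on 7 children = 117649 calls
Total: 1 + 7 + 49 + 343 + 2401 + 16807 + 117649 = 137257

137257


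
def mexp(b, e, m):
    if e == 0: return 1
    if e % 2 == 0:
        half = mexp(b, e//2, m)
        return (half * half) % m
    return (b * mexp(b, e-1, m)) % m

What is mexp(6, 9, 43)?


mexp(6, 9, 43): e is odd, compute mexp(6, 8, 43)
  mexp(6, 8, 43): e is even, compute mexp(6, 4, 43)
    mexp(6, 4, 43): e is even, compute mexp(6, 2, 43)
      mexp(6, 2, 43): e is even, compute mexp(6, 1, 43)
        mexp(6, 1, 43): e is odd, compute mexp(6, 0, 43)
          mexp(6, 0, 43) = 1
        (6 * 1) % 43 = 6
      half=6, (6*6) % 43 = 36
    half=36, (36*36) % 43 = 6
  half=6, (6*6) % 43 = 36
(6 * 36) % 43 = 1

1
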